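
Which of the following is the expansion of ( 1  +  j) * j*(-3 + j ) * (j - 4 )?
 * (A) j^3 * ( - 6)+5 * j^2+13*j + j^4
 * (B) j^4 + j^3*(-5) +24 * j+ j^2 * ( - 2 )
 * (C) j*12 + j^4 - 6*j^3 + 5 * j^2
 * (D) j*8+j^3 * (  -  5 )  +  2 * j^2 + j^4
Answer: C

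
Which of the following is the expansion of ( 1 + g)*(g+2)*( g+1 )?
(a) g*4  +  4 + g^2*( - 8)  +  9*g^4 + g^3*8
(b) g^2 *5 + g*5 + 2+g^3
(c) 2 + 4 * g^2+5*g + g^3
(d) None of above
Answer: c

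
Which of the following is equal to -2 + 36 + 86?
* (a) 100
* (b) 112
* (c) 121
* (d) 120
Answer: d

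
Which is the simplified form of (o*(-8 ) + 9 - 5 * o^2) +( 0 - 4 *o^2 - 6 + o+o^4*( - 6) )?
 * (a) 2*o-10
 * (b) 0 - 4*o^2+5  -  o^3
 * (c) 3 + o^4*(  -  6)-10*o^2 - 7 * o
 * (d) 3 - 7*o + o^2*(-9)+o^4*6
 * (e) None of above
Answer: e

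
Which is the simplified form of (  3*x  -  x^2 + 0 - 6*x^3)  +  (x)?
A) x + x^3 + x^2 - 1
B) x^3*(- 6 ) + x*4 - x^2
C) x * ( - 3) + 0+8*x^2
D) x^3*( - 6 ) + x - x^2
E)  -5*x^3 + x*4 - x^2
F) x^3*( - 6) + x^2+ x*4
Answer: B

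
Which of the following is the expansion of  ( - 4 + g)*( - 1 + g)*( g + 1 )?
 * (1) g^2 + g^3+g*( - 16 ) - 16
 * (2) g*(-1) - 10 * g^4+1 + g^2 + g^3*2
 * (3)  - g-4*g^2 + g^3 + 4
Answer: 3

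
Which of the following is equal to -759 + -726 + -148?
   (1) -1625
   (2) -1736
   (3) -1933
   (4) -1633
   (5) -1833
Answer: 4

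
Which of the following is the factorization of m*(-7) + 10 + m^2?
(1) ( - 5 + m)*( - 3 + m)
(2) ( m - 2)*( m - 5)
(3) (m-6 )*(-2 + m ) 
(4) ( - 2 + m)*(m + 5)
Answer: 2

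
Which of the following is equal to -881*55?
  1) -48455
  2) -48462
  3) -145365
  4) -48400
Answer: 1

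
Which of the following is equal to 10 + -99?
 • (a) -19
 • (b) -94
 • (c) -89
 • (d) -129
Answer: c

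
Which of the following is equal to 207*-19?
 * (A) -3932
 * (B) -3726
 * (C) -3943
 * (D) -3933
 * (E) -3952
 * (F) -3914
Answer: D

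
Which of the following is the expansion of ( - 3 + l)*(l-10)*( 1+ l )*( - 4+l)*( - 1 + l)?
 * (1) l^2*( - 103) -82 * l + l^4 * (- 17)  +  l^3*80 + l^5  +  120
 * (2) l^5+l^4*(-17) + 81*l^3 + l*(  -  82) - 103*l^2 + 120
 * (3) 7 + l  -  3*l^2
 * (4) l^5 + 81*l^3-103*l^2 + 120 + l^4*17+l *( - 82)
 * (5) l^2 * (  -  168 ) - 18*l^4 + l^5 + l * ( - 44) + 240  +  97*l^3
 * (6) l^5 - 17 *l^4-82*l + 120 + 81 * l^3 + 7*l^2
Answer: 2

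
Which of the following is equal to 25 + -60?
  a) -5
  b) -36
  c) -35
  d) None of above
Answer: c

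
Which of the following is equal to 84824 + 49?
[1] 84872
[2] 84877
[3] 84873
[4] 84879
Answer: 3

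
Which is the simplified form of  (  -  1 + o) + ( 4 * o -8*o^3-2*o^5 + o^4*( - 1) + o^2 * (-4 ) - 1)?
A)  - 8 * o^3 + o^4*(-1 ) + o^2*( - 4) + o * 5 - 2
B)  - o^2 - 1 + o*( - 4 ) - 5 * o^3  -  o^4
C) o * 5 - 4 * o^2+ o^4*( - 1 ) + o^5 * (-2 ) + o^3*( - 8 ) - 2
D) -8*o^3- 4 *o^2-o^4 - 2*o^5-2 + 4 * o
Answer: C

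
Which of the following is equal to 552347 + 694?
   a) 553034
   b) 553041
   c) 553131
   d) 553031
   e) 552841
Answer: b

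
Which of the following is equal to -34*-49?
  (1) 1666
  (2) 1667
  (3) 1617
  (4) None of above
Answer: 1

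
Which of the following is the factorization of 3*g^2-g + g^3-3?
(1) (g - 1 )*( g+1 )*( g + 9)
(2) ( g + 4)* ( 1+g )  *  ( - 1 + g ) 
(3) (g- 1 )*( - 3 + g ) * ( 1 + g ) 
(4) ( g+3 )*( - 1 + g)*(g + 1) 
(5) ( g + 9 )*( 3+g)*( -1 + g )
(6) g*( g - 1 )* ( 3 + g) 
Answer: 4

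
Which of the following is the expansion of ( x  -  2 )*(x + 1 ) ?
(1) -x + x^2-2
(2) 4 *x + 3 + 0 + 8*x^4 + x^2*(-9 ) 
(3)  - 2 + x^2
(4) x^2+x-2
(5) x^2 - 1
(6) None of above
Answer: 1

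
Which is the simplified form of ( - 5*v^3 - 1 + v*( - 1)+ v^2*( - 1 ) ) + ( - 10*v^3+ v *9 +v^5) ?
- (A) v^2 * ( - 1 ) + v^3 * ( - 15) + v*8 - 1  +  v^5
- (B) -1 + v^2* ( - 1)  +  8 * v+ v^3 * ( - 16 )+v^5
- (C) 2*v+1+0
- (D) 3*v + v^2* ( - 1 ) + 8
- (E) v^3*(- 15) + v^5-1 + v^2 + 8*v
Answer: A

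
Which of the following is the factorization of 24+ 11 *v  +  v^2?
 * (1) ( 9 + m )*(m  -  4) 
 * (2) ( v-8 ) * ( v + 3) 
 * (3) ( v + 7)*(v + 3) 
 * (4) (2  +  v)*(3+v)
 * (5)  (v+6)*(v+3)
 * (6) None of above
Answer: 6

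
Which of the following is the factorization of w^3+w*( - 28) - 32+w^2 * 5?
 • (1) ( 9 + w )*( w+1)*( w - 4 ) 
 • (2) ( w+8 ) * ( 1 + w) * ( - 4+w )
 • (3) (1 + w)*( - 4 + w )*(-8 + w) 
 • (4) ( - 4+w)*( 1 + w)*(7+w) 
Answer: 2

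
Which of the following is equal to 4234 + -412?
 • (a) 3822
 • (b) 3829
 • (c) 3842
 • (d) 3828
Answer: a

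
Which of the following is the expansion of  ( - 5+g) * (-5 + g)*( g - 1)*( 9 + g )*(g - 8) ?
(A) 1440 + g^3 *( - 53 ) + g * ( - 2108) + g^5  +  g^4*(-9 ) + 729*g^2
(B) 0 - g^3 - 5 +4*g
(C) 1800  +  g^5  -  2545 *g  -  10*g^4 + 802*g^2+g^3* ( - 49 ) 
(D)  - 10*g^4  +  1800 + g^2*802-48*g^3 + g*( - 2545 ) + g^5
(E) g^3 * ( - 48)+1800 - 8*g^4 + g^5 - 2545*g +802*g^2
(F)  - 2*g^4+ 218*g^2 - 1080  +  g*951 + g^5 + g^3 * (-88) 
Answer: D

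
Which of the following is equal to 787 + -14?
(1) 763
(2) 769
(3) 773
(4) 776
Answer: 3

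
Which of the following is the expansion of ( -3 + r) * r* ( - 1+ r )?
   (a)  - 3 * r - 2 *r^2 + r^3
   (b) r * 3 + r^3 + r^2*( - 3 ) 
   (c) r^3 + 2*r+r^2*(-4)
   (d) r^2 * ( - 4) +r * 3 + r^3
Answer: d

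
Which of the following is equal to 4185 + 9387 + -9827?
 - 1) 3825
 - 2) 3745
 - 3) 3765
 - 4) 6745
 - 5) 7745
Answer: 2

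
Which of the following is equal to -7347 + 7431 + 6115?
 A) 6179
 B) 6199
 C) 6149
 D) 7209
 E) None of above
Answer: B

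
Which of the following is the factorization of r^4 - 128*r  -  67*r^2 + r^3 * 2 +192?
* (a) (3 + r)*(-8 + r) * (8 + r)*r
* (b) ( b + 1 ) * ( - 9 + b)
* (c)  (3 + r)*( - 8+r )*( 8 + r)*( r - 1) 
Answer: c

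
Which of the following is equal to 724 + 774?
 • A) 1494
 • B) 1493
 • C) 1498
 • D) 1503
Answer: C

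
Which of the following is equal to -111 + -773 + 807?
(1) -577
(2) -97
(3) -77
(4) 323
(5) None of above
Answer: 3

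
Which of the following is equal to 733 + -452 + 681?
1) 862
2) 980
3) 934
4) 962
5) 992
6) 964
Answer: 4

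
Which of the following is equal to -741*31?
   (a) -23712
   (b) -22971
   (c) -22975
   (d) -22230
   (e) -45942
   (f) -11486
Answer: b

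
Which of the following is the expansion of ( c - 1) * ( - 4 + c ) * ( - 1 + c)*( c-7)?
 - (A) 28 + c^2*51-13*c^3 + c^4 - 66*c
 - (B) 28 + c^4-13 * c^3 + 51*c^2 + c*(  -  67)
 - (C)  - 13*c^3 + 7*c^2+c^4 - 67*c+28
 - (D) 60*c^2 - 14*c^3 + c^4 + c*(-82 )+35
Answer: B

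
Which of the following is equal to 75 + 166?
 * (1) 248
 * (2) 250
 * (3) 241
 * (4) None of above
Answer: 3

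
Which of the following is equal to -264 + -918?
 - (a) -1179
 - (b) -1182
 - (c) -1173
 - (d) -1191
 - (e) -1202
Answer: b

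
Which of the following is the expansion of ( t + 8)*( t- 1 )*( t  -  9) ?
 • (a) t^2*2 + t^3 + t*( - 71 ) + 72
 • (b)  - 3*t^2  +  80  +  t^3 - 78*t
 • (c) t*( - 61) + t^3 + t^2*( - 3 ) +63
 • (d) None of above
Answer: d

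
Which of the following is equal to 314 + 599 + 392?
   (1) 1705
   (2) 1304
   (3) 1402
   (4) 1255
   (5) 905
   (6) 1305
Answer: 6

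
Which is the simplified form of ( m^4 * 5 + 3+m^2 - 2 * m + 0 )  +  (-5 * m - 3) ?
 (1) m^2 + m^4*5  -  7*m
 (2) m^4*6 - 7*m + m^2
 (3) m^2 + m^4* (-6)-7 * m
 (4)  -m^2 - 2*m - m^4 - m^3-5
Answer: 1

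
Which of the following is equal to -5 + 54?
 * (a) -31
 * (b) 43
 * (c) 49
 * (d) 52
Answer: c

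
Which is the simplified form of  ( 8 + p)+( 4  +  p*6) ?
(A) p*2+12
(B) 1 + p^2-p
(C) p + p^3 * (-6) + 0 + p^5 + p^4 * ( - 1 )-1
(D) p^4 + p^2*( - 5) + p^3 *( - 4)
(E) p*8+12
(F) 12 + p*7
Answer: F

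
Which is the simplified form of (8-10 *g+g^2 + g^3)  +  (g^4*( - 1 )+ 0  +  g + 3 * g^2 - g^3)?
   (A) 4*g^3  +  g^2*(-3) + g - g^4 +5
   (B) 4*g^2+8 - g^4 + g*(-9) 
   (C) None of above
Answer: B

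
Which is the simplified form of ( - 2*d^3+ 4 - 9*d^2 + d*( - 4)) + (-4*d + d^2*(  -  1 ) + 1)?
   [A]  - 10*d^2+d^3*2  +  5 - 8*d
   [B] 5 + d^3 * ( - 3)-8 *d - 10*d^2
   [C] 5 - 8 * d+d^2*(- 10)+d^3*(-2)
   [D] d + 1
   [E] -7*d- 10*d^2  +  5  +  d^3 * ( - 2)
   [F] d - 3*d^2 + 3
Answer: C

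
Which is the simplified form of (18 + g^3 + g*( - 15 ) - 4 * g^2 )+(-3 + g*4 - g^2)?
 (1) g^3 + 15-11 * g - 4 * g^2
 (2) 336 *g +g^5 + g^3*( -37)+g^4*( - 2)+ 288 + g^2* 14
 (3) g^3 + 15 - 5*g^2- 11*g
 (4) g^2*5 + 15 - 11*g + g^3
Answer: 3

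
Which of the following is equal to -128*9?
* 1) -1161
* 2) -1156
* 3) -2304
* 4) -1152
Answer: 4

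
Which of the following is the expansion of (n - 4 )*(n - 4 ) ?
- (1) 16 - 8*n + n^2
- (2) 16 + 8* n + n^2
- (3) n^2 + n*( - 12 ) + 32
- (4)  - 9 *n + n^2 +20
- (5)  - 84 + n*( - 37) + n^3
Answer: 1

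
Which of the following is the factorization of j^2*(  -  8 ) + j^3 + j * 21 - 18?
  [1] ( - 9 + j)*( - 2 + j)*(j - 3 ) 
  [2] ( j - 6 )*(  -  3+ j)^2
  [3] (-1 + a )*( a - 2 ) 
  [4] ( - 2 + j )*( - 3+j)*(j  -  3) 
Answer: 4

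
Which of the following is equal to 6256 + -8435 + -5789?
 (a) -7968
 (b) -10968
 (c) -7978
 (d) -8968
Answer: a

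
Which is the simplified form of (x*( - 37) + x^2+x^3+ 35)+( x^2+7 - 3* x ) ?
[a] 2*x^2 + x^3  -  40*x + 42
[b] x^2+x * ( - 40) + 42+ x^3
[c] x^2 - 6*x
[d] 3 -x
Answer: a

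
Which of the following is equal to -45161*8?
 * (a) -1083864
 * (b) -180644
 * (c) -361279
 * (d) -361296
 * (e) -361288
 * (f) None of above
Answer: e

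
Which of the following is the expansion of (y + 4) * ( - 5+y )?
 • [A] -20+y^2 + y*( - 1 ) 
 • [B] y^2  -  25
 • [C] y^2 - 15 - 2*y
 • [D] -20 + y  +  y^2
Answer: A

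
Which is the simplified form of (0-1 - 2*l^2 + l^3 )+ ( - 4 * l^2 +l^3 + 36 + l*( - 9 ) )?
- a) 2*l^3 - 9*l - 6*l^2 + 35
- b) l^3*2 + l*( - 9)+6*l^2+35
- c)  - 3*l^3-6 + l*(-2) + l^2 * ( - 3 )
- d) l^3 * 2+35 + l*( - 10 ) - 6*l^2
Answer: a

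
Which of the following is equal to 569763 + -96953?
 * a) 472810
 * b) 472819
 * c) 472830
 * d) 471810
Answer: a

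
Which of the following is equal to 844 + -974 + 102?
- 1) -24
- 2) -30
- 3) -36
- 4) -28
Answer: 4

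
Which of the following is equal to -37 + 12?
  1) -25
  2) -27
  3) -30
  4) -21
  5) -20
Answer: 1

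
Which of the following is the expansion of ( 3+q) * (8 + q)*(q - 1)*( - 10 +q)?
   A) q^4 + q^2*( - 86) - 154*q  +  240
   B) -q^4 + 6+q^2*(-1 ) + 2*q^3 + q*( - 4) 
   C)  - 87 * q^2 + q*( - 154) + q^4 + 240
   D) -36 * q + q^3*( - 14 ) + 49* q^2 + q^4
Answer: C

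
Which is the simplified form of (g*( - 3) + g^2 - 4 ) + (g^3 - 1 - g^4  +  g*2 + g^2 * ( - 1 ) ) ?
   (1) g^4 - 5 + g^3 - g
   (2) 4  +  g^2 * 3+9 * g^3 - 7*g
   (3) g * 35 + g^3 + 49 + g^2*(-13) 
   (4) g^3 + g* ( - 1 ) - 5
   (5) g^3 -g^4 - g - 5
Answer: 5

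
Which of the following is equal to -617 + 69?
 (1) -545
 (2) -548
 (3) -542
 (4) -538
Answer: 2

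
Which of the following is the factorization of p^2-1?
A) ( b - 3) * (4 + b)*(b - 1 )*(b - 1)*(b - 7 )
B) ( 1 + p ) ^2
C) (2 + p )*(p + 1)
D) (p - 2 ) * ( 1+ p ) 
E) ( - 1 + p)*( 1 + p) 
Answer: E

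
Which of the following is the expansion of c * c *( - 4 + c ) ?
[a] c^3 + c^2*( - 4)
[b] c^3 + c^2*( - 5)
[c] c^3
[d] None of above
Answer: a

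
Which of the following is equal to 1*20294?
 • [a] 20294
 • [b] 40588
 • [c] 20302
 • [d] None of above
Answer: a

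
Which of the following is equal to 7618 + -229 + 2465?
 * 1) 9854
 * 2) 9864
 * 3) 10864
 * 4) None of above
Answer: 1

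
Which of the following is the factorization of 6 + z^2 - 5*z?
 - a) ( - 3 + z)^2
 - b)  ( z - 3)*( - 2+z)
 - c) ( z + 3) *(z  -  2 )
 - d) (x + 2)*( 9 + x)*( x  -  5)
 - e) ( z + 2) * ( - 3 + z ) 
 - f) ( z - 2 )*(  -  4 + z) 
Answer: b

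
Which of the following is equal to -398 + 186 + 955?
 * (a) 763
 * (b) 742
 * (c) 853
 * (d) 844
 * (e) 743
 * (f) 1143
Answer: e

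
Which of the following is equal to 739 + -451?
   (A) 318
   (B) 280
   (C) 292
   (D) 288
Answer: D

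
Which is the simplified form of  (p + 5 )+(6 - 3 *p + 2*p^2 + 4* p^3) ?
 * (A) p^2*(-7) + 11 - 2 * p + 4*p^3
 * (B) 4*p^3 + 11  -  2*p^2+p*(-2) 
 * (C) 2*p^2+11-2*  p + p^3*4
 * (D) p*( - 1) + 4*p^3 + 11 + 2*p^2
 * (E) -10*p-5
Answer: C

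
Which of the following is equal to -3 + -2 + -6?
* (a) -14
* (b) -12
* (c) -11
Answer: c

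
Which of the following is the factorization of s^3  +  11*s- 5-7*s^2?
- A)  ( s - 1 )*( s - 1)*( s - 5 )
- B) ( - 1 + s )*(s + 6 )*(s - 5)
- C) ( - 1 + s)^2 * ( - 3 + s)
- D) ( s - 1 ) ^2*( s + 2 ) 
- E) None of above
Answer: A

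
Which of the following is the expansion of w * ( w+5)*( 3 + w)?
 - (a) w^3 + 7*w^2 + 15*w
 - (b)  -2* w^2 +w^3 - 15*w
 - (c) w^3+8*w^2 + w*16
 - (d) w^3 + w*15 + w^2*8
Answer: d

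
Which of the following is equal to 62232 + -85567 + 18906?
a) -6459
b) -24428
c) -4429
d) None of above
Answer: c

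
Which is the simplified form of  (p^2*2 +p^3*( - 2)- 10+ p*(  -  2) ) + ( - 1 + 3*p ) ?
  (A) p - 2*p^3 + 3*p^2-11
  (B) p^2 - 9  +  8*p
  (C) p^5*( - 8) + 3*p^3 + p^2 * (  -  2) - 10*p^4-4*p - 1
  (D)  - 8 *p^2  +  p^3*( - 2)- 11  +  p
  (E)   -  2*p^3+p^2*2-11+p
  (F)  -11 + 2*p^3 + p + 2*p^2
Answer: E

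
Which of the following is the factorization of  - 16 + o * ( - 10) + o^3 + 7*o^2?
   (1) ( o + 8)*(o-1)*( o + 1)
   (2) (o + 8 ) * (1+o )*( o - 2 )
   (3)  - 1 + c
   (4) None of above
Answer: 2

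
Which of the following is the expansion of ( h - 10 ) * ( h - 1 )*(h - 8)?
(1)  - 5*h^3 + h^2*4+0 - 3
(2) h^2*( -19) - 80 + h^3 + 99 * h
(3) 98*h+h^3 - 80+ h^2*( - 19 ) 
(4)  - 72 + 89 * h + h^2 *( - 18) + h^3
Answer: 3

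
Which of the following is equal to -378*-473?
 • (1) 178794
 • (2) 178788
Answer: 1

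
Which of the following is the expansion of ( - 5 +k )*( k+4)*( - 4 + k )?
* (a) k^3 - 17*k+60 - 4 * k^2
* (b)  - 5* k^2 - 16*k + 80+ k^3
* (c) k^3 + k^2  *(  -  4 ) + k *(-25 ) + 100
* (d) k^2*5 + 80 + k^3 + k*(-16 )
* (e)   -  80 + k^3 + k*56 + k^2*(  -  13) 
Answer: b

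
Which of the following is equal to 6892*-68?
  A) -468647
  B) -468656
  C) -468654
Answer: B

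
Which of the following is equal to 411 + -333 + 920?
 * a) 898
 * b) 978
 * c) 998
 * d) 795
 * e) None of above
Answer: c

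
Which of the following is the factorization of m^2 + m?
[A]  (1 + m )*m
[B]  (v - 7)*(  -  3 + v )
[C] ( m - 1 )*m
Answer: A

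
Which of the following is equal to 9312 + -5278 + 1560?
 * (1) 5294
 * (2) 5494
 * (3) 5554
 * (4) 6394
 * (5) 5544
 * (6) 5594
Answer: 6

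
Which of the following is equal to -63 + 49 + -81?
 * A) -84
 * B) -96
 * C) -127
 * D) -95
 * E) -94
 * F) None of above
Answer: D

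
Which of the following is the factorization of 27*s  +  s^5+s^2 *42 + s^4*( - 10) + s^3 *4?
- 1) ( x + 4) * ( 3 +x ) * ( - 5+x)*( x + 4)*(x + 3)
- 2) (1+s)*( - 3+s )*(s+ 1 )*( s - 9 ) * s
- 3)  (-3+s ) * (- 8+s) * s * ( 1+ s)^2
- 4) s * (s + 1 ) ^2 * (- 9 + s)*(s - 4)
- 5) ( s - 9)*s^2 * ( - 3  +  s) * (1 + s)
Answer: 2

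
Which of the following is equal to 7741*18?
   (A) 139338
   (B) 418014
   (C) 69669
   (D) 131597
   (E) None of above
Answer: A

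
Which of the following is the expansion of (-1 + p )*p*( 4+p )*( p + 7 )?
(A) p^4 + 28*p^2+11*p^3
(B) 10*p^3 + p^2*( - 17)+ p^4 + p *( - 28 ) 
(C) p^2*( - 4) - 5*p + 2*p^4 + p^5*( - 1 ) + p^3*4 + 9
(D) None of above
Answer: D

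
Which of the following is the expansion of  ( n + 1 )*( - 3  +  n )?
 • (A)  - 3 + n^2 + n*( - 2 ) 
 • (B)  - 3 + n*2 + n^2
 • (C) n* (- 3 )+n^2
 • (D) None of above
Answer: A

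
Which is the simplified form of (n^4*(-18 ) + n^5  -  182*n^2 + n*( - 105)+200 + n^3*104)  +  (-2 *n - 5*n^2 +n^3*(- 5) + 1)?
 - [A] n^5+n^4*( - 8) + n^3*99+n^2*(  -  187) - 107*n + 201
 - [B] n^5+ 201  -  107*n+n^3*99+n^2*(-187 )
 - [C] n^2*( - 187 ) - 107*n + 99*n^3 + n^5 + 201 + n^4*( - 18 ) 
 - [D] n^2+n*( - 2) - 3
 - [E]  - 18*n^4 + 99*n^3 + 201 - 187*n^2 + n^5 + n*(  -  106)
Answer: C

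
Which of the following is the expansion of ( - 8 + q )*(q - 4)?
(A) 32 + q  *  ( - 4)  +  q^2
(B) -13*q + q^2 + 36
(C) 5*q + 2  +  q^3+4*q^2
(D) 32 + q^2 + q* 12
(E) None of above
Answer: E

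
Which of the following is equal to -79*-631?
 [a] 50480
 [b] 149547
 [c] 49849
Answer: c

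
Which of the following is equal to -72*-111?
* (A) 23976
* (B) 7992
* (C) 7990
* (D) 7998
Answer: B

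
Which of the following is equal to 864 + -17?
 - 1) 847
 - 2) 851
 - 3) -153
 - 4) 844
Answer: 1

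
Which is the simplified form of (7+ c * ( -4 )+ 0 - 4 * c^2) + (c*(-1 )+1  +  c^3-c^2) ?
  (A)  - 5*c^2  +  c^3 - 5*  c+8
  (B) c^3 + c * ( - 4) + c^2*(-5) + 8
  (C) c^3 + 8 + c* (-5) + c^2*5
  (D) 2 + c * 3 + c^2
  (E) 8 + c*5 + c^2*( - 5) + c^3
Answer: A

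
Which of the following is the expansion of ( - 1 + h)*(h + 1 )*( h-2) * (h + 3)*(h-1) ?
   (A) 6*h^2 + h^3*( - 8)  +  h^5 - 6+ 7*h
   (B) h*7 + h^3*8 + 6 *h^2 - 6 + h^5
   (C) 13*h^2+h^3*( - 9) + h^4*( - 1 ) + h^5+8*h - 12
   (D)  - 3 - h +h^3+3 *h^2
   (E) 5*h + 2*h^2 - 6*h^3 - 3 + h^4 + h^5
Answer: A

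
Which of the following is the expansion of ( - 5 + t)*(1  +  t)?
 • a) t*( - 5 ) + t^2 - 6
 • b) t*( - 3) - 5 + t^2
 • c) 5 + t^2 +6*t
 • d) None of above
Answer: d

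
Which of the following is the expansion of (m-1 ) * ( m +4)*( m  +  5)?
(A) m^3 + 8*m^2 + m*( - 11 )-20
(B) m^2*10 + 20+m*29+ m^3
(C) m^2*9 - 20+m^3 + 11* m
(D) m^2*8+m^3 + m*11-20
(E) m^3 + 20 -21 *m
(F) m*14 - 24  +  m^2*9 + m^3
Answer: D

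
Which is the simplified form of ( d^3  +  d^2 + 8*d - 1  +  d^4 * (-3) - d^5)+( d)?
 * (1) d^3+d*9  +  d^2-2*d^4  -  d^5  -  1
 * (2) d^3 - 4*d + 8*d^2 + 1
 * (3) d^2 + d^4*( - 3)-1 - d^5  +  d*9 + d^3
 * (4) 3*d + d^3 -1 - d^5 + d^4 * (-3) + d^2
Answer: 3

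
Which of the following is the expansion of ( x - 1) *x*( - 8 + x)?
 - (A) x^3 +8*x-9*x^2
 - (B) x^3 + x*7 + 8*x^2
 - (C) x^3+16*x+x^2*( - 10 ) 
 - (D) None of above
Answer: A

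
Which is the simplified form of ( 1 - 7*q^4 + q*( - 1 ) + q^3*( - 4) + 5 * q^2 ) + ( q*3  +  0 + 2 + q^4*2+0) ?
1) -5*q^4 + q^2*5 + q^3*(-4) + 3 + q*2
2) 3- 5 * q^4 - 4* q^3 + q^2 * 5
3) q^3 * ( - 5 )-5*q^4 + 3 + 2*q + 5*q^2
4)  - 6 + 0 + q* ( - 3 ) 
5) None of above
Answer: 1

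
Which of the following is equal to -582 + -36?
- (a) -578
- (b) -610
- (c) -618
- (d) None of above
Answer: c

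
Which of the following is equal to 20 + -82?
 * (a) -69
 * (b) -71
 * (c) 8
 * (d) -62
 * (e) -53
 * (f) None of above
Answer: d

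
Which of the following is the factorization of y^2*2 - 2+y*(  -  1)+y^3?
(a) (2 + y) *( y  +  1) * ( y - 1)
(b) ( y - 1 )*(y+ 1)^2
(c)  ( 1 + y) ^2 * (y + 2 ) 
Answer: a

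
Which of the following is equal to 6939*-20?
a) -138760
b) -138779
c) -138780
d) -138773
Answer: c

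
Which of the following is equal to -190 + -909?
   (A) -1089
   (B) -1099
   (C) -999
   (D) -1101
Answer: B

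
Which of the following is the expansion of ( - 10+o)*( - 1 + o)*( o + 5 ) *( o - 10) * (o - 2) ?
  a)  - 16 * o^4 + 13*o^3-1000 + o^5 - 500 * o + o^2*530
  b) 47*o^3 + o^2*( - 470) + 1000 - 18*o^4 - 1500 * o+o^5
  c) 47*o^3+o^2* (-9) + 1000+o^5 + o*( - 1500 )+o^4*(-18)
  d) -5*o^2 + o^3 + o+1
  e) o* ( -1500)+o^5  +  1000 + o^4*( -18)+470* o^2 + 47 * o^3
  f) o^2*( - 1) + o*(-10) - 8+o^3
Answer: e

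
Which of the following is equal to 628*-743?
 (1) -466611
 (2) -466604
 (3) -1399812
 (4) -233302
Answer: 2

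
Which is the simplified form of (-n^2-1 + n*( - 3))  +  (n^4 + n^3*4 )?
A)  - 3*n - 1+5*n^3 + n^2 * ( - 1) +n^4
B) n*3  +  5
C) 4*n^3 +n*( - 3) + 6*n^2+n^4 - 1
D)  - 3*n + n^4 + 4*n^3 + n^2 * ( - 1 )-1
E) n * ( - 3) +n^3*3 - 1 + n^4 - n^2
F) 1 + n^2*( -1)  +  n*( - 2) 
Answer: D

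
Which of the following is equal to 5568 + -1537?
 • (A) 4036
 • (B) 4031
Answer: B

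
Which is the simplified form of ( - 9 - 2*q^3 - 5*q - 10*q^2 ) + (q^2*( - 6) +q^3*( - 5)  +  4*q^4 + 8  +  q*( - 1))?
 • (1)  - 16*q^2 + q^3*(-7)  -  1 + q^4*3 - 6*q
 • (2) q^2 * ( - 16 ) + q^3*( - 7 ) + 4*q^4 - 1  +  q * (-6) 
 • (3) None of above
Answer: 2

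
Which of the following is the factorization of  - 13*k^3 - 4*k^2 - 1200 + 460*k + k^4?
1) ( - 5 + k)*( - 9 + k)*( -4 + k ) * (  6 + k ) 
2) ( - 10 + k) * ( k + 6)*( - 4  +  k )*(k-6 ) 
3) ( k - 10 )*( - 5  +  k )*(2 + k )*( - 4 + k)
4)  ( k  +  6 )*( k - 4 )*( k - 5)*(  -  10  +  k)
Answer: 4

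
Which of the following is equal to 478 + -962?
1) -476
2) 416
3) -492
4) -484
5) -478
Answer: 4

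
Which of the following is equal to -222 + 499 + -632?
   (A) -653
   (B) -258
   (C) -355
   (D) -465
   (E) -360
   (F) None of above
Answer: C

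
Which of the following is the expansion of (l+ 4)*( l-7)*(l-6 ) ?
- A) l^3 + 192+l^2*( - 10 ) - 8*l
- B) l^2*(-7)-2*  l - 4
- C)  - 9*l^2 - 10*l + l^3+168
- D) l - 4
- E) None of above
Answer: C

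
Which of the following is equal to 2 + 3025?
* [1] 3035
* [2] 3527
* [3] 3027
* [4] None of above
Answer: 3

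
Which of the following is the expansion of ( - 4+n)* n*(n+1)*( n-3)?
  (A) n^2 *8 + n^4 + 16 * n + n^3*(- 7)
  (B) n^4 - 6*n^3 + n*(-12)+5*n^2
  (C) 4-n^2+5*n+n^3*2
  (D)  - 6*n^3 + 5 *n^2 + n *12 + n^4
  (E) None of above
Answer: D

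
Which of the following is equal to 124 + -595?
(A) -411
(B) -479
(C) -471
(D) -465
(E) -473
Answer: C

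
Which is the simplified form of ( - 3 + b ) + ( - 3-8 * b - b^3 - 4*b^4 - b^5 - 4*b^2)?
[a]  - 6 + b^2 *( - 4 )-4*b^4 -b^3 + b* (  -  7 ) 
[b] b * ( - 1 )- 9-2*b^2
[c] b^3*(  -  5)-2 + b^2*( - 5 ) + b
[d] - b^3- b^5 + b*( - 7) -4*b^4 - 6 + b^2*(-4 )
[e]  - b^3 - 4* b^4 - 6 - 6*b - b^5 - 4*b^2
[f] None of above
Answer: d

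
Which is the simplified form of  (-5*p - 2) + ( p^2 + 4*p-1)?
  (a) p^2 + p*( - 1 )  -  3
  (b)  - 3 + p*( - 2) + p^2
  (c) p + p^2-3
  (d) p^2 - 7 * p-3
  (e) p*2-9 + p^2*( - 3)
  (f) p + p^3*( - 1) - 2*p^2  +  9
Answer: a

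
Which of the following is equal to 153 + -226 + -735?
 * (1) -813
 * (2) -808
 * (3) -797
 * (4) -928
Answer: 2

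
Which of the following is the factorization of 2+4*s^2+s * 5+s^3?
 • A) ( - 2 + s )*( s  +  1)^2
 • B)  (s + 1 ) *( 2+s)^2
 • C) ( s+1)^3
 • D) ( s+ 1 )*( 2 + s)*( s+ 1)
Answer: D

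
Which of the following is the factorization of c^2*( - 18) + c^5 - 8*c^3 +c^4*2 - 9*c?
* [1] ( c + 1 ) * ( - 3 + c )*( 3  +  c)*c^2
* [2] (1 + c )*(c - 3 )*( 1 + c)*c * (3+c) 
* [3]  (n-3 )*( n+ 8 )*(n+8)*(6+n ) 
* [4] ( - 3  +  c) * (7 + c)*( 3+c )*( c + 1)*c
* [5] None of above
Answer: 2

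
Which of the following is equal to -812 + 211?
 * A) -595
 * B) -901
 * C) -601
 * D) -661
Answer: C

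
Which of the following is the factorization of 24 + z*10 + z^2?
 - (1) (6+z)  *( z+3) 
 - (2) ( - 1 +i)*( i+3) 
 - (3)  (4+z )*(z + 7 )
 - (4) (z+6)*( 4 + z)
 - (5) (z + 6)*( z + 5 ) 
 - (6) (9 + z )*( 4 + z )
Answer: 4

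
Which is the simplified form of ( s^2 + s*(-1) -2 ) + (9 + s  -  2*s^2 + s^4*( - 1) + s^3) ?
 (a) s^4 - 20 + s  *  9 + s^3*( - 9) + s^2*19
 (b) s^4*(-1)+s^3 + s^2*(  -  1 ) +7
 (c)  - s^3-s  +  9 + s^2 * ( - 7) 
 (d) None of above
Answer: b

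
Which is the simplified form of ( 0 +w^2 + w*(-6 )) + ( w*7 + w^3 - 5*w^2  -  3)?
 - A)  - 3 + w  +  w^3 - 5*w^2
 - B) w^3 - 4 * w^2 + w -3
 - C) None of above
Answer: B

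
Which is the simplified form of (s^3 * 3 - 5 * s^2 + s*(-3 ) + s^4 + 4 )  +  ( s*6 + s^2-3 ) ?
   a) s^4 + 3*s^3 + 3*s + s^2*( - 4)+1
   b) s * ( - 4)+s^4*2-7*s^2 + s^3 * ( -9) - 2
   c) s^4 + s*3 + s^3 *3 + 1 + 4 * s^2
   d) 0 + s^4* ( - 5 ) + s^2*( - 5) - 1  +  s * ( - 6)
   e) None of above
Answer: a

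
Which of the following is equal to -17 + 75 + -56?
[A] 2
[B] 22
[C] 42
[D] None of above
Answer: A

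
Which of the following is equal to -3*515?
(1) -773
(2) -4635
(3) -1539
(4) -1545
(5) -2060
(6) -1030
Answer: 4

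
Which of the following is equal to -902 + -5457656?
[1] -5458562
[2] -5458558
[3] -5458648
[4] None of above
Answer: 2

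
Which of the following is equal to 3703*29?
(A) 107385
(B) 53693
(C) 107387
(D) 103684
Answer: C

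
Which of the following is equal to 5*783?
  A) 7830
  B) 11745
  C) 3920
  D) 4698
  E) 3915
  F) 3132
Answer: E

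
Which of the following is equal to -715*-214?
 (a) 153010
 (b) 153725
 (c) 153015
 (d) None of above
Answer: a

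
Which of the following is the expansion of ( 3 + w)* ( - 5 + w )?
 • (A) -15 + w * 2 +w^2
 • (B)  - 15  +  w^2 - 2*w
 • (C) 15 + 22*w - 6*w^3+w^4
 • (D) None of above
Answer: B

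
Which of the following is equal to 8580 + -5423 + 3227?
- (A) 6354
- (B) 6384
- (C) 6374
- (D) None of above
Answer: B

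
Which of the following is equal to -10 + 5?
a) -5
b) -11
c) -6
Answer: a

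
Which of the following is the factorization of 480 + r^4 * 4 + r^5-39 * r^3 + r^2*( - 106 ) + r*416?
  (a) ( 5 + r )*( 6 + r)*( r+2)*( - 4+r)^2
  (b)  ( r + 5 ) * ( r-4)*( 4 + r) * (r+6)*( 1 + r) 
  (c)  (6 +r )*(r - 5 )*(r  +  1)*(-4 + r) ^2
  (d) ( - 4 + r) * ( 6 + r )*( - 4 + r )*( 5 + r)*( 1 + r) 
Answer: d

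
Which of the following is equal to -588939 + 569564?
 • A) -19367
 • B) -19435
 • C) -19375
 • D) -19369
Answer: C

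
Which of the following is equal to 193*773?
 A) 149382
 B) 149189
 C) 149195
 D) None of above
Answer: B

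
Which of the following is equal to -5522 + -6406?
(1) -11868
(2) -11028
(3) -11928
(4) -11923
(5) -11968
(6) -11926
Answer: 3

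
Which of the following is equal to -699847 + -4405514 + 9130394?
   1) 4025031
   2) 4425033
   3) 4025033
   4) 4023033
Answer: 3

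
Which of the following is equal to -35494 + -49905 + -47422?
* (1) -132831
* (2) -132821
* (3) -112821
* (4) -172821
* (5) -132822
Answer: 2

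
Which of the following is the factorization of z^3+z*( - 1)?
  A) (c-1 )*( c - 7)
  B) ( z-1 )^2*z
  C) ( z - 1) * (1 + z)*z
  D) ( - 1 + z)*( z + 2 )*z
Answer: C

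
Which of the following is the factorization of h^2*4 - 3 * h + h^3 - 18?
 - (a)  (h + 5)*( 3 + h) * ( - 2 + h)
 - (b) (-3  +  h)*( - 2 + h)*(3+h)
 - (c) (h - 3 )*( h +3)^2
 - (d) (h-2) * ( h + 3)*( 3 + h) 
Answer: d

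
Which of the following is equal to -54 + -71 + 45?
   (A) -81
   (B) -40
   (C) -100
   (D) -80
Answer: D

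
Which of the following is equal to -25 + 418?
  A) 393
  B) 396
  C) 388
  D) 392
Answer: A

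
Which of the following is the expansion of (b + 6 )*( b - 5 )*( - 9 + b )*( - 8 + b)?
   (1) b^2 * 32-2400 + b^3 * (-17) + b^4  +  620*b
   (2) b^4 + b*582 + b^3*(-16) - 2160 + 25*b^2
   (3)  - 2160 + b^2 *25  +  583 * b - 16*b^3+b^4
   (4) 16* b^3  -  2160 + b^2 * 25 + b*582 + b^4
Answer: 2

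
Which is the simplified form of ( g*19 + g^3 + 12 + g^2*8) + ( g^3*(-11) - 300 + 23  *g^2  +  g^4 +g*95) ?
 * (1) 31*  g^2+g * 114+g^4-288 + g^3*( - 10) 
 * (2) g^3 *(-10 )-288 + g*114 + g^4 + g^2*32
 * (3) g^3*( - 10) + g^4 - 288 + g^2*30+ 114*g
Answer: 1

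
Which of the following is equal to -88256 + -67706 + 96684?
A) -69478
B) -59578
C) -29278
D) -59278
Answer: D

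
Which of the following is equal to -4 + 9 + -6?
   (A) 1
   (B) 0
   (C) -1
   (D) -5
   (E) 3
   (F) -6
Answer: C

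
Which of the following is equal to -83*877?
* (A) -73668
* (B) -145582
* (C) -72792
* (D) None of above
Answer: D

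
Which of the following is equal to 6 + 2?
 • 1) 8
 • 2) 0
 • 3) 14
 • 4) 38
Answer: 1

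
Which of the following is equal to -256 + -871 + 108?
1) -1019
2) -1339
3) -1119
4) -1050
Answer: 1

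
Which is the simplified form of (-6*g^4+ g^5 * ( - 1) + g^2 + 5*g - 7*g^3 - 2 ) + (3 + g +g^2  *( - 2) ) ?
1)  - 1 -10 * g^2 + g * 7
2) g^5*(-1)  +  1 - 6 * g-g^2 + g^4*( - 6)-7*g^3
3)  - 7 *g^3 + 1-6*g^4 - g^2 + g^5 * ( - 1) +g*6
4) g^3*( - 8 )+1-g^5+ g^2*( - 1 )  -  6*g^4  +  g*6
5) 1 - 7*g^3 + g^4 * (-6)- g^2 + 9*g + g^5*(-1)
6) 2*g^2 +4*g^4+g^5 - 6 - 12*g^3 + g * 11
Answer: 3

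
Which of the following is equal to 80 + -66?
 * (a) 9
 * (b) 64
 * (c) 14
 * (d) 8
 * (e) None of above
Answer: c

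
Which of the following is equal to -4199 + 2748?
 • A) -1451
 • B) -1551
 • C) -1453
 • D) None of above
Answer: A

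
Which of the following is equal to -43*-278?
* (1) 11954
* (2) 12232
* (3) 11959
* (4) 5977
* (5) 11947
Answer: 1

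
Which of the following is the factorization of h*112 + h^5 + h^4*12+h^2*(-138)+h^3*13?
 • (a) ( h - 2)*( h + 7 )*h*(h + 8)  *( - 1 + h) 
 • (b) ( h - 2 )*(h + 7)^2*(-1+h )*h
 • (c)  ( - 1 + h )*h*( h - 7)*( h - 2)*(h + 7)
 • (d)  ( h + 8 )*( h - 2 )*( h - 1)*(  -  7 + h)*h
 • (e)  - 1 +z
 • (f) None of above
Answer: a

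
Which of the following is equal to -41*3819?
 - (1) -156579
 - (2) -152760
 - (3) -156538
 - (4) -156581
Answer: 1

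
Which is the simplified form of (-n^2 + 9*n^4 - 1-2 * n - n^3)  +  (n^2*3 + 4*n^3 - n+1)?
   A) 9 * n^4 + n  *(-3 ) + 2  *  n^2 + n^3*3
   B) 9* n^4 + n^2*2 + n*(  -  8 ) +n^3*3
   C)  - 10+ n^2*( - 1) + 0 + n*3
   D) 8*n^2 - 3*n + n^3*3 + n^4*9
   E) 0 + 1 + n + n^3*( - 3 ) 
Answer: A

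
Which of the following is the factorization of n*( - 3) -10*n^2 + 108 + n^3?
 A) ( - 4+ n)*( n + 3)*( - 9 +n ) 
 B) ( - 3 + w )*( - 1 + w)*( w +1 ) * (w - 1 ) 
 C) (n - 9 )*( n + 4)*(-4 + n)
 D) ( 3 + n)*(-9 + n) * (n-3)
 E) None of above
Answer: A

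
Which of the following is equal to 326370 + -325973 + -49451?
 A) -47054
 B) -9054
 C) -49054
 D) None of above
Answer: C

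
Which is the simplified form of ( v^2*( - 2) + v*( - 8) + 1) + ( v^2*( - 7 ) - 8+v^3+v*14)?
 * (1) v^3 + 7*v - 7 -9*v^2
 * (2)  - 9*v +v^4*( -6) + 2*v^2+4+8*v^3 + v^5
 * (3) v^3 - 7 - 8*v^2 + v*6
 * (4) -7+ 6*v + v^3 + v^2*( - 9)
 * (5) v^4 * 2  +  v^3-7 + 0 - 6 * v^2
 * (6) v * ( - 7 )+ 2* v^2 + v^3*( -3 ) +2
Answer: 4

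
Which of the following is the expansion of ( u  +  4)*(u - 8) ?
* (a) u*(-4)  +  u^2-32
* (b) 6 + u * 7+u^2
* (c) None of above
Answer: a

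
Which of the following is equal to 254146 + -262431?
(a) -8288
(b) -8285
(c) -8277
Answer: b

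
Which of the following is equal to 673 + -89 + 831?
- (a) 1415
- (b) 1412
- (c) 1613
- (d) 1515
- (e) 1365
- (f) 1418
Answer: a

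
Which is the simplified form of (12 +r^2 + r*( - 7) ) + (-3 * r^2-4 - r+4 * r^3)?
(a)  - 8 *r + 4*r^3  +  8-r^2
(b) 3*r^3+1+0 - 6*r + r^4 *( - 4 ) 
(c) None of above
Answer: c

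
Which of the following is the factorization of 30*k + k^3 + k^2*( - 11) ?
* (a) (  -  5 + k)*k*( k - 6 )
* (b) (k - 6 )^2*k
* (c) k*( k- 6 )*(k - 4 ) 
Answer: a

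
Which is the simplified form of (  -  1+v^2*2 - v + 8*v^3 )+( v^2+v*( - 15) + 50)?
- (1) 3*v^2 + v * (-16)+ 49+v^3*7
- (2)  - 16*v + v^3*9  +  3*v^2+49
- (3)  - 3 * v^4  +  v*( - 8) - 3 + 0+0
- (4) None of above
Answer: 4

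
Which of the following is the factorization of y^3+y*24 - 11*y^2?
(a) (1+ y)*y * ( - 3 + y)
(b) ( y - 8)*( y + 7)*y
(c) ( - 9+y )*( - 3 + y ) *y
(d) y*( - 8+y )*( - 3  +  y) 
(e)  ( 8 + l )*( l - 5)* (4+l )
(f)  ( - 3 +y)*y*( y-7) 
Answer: d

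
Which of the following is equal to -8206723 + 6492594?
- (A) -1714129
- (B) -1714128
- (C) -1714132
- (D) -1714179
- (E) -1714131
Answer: A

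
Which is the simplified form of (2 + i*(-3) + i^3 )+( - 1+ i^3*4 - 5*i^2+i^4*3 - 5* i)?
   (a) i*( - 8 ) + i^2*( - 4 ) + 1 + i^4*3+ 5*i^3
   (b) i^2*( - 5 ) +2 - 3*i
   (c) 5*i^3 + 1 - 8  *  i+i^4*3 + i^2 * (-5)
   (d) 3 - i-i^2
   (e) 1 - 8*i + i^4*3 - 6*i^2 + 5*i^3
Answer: c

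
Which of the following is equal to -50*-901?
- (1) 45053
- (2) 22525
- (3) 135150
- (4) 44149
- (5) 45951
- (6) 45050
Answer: 6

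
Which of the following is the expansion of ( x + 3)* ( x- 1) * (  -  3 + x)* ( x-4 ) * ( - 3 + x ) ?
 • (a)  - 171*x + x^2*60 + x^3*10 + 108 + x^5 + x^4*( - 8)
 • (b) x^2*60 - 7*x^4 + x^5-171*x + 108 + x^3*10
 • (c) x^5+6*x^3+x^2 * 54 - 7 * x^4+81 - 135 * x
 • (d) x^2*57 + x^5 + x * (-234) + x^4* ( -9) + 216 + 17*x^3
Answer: a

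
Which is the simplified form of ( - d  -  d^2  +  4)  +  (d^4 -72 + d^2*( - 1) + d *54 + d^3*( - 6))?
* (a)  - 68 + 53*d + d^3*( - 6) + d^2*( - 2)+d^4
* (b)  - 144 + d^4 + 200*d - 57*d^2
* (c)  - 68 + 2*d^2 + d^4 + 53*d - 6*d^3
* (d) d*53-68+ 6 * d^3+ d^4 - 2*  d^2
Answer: a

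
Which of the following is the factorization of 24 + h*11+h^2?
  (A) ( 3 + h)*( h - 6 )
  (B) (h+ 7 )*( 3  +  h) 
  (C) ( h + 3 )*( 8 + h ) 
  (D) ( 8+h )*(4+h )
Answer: C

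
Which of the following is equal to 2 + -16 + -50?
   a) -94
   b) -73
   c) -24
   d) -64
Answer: d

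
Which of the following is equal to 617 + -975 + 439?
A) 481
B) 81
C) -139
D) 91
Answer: B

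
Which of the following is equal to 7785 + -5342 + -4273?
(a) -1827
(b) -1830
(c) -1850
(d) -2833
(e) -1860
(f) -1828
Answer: b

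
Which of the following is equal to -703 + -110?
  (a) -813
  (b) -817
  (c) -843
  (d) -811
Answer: a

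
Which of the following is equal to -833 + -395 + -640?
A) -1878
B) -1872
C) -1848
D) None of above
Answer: D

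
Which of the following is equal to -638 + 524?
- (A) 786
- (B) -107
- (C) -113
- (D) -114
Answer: D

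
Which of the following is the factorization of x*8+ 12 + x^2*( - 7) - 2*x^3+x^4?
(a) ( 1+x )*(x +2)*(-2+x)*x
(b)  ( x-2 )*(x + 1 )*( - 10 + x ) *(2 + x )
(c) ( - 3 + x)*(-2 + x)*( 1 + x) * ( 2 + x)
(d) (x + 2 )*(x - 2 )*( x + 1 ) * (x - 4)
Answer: c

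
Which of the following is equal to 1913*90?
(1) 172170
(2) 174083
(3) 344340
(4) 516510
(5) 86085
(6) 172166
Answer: 1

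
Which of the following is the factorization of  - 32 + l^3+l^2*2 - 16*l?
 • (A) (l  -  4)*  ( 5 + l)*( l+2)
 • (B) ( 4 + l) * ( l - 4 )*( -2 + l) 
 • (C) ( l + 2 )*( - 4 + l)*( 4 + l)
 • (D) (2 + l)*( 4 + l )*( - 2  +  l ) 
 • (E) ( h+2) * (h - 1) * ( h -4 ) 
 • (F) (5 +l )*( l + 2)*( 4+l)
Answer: C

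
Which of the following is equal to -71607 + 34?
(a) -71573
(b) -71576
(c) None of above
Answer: a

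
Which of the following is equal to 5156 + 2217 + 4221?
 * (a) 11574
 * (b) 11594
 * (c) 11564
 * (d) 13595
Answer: b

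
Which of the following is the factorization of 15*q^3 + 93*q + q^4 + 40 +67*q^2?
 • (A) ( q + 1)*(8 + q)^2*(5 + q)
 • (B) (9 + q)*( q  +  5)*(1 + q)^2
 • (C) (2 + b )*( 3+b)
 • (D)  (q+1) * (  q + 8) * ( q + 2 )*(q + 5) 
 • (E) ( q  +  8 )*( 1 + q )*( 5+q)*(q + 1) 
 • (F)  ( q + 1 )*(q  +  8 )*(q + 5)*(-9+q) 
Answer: E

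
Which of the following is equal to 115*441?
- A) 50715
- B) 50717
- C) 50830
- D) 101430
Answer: A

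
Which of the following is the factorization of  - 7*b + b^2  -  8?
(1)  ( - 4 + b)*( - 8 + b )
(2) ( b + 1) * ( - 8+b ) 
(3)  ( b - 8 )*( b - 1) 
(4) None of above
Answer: 2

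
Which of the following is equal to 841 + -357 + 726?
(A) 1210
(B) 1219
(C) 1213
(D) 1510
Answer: A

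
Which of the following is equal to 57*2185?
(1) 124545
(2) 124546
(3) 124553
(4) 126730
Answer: 1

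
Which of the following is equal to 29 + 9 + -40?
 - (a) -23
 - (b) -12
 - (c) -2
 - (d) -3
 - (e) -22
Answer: c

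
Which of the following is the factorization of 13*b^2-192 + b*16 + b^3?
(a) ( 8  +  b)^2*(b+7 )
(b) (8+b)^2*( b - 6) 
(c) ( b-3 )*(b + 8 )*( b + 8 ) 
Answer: c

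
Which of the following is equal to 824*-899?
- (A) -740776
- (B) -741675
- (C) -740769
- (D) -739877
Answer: A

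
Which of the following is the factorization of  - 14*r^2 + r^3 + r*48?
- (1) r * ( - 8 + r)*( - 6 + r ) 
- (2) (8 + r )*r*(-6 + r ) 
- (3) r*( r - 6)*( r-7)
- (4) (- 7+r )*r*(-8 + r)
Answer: 1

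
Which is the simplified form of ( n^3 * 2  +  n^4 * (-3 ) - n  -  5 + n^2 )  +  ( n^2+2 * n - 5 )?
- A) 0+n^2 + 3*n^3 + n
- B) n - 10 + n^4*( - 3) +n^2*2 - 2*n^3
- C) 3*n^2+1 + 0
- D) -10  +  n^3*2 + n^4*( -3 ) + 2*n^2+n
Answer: D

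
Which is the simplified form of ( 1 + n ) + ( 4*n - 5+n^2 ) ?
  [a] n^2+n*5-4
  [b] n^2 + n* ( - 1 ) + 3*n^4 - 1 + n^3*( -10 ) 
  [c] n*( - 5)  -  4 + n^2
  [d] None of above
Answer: a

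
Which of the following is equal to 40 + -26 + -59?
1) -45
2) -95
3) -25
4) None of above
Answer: 1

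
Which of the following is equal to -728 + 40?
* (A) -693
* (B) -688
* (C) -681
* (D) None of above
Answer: B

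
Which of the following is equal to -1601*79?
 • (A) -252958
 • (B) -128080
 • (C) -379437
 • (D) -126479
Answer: D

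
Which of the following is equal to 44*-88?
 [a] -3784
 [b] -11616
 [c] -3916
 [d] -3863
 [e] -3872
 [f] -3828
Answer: e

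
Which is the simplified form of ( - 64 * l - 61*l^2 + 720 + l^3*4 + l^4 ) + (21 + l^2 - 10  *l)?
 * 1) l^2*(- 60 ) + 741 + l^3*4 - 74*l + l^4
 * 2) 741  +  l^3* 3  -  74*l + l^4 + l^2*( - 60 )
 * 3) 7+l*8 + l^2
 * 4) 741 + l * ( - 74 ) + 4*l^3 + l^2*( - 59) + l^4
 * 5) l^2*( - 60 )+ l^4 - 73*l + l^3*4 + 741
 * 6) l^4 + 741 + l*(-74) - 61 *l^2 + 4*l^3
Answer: 1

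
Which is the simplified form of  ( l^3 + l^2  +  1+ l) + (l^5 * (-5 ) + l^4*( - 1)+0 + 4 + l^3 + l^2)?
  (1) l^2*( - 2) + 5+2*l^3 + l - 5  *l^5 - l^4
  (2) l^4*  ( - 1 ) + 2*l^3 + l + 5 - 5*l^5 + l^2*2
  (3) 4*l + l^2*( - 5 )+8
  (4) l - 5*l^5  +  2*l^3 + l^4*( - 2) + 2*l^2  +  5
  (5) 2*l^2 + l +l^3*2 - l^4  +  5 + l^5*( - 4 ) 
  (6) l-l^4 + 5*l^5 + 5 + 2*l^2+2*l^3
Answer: 2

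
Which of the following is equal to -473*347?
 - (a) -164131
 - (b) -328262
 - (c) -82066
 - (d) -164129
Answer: a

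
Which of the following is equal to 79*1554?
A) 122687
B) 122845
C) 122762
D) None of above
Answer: D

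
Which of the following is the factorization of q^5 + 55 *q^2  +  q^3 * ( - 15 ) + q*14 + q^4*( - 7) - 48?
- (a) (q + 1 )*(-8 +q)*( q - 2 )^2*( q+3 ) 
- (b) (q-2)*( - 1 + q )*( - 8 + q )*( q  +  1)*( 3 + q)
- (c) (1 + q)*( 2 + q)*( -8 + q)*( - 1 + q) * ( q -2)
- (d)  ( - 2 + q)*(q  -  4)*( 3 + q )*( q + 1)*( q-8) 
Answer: b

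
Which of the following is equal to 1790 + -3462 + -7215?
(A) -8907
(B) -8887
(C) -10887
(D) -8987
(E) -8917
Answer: B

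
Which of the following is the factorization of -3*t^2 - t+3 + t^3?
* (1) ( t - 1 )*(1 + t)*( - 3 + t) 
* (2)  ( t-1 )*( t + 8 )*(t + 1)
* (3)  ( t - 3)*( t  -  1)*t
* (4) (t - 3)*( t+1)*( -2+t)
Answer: 1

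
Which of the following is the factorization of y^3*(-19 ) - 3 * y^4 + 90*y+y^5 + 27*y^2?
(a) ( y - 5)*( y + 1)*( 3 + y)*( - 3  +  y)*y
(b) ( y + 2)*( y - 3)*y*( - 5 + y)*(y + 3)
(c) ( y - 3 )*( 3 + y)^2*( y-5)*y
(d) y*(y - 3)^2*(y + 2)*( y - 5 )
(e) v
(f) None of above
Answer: b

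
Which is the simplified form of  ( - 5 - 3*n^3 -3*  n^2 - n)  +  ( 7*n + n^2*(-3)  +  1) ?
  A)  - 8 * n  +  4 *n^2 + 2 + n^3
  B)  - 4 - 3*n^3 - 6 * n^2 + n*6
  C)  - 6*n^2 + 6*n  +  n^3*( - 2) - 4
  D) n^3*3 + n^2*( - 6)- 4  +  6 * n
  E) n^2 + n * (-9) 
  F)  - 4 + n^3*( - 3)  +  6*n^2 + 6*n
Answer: B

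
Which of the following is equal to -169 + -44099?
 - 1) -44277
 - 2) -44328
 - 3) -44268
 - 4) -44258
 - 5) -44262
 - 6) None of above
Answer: 3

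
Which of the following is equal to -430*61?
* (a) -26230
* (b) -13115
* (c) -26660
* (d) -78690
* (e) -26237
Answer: a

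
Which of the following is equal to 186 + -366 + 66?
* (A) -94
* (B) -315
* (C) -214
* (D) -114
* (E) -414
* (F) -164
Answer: D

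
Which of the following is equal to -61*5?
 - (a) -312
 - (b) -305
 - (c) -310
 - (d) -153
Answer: b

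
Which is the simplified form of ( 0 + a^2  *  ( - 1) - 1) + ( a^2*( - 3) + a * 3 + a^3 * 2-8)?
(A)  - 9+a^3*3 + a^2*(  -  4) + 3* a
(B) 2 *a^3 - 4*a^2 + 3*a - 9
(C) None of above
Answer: B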